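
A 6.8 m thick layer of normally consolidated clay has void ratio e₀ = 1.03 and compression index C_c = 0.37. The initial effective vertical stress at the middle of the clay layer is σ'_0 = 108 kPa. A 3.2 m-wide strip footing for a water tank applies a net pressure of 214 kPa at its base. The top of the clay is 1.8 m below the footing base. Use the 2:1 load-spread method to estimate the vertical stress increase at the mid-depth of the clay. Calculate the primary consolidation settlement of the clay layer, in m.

Mid-depth of clay below the footing base: z = 1.8 + 6.8/2 = 5.2 m.
Stress increase at mid-clay by the 2:1 spreading method:
Δσ = qB/(B+z) = 214×3.2/(3.2+5.2) = 81.524 kPa
Final effective stress: σ'_f = σ'_0 + Δσ = 108 + 81.524 = 189.52 kPa.
Normally consolidated clay, so the full stress increment lies on the virgin compression line:
S_c = C_c·H/(1+e₀)·log₁₀(σ'_f/σ'_0) = 0.37×6.8/(1+1.03)×log₁₀(189.52/108)
    = 1.2394 × 0.24423 = 0.3027 m

S_c ≈ 0.303 m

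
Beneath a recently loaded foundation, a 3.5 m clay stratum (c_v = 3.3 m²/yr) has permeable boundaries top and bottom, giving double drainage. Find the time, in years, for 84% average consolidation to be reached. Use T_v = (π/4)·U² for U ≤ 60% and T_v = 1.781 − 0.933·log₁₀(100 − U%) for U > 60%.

t ≈ 0.61 years

Drainage path length: H_d = H/2 = 1.75 m (double drainage).
U > 60%: T_v = 1.781 − 0.933·log₁₀(100 − 84) = 0.65756.
t = T_v·H_d²/c_v = 0.65756×1.75²/3.3 = 0.6102 years.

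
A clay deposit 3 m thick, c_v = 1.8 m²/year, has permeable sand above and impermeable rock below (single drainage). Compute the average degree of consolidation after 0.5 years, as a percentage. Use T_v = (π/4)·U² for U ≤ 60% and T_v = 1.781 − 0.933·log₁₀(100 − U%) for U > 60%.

Drainage path length: H_d = H = 3 m (single drainage).
T_v = c_v·t/H_d² = 1.8×0.5/3² = 0.1.
T_v = 0.1 corresponds to the U ≤ 60% branch:
U = √(4T_v/π) = 0.3568

U ≈ 35.7 %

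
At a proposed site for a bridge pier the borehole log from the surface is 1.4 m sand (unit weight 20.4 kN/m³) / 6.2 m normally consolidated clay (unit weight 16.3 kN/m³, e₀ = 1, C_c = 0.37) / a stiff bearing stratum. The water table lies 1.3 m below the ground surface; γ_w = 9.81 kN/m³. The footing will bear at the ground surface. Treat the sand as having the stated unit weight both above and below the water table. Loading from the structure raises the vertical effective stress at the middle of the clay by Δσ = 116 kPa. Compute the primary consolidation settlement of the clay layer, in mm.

Mid-depth of clay below the ground surface: z = 1.4 + 6.2/2 = 4.5 m.
Total vertical stress at mid-clay: σ_v = 20.4×1.4 + 16.3×3.1 = 79.09 kPa.
Pore pressure: u = 9.81×(4.5 − 1.3) = 31.392 kPa.
Initial effective stress: σ'_0 = σ_v − u = 79.09 − 31.392 = 47.698 kPa.
Final effective stress: σ'_f = σ'_0 + Δσ = 47.698 + 116 = 163.7 kPa.
Normally consolidated clay, so the full stress increment lies on the virgin compression line:
S_c = C_c·H/(1+e₀)·log₁₀(σ'_f/σ'_0) = 0.37×6.2/(1+1)×log₁₀(163.7/47.698)
    = 1.147 × 0.53555 = 0.6143 m

S_c ≈ 614 mm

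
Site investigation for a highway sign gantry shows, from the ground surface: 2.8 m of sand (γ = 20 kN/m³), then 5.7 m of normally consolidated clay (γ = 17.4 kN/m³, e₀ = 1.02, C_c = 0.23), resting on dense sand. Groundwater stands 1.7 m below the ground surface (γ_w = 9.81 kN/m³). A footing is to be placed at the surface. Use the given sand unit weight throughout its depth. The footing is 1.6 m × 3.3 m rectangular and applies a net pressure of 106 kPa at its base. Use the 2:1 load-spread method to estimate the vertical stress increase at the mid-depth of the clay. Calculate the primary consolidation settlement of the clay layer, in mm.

S_c ≈ 34.2 mm

Mid-depth of clay below the ground surface: z = 2.8 + 5.7/2 = 5.65 m.
Total vertical stress at mid-clay: σ_v = 20×2.8 + 17.4×2.85 = 105.59 kPa.
Pore pressure: u = 9.81×(5.65 − 1.7) = 38.75 kPa.
Initial effective stress: σ'_0 = σ_v − u = 105.59 − 38.75 = 66.84 kPa.
Stress increase at mid-clay by the 2:1 spreading method:
Δσ = qBL/((B+z)(L+z)) = 106×1.6×3.3/((1.6+5.65)(3.3+5.65)) = 8.6254 kPa
Final effective stress: σ'_f = σ'_0 + Δσ = 66.84 + 8.6254 = 75.465 kPa.
Normally consolidated clay, so the full stress increment lies on the virgin compression line:
S_c = C_c·H/(1+e₀)·log₁₀(σ'_f/σ'_0) = 0.23×5.7/(1+1.02)×log₁₀(75.465/66.84)
    = 0.64901 × 0.052709 = 0.03421 m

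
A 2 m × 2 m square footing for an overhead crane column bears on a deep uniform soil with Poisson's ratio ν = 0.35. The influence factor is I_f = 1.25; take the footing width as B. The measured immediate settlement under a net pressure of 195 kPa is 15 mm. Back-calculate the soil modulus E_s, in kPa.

E_s ≈ 28500 kPa

S_e = q·B·(1−ν²)/E_s · I_f  ⇒  E_s = q·B·(1−ν²)·I_f / S_e.
E_s = 195 × 2 × 0.8775 × 1.25 / 0.015 = 28520 kPa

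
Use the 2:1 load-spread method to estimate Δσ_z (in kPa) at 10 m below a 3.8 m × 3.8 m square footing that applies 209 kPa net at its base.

By the 2:1 method the load spreads at 1 horizontal : 2 vertical, so at depth z the loaded area has grown by z in each plan dimension:
Δσ = qBL/((B+z)(L+z)) = 209×3.8×3.8/((3.8+10)(3.8+10)) = 15.847 kPa

Δσ_z ≈ 15.8 kPa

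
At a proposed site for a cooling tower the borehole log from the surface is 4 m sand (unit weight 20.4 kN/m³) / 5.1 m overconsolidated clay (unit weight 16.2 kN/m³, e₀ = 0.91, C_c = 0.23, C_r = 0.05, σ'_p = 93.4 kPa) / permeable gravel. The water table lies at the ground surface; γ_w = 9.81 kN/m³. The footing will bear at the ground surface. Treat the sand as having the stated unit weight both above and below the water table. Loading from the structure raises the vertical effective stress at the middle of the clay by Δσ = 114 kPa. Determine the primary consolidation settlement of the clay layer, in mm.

Mid-depth of clay below the ground surface: z = 4 + 5.1/2 = 6.55 m.
Total vertical stress at mid-clay: σ_v = 20.4×4 + 16.2×2.55 = 122.91 kPa.
Pore pressure: u = 9.81×(6.55 − 0) = 64.255 kPa.
Initial effective stress: σ'_0 = σ_v − u = 122.91 − 64.255 = 58.655 kPa.
Final effective stress: σ'_f = 58.655 + 114 = 172.66 kPa.
σ'_f = 172.66 > σ'_p = 93.4 kPa, so the stress path crosses the preconsolidation pressure — recompression up to σ'_p, then virgin compression beyond:
S_c = H/(1+e₀)·[C_r·log₁₀(σ'_p/σ'_0) + C_c·log₁₀(σ'_f/σ'_p)]
    = 5.1/1.91 × [0.05×log₁₀(93.4/58.655) + 0.23×log₁₀(172.66/93.4)]
    = 2.6702 × [0.010102 + 0.061374] = 0.1909 m

S_c ≈ 191 mm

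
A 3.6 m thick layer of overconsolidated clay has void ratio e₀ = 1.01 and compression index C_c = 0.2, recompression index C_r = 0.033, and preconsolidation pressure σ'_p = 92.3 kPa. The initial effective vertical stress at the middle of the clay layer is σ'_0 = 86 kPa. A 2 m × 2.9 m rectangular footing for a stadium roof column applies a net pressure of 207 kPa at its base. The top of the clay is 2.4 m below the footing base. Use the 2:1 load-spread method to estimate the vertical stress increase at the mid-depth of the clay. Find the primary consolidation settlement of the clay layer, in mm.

S_c ≈ 33.7 mm

Mid-depth of clay below the footing base: z = 2.4 + 3.6/2 = 4.2 m.
Stress increase at mid-clay by the 2:1 spreading method:
Δσ = qBL/((B+z)(L+z)) = 207×2×2.9/((2+4.2)(2.9+4.2)) = 27.274 kPa
Final effective stress: σ'_f = 86 + 27.274 = 113.27 kPa.
σ'_f = 113.27 > σ'_p = 92.3 kPa, so the stress path crosses the preconsolidation pressure — recompression up to σ'_p, then virgin compression beyond:
S_c = H/(1+e₀)·[C_r·log₁₀(σ'_p/σ'_0) + C_c·log₁₀(σ'_f/σ'_p)]
    = 3.6/2.01 × [0.033×log₁₀(92.3/86) + 0.2×log₁₀(113.27/92.3)]
    = 1.791 × [0.0010132 + 0.017783] = 0.03366 m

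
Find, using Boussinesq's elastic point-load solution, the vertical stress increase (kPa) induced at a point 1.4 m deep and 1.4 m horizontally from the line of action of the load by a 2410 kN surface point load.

Δσ_z ≈ 104 kPa

Boussinesq vertical stress below a point load on an elastic half-space:
Δσ_z = 3P/(2πz²) · [1 + (r/z)²]^(−5/2)
r/z = 1.4/1.4 = 1; [1+(r/z)²]^(−5/2) = 0.17678.
Δσ_z = 3×2410/(2π×1.4²) × 0.17678 = 587.09 × 0.17678 = 103.8 kPa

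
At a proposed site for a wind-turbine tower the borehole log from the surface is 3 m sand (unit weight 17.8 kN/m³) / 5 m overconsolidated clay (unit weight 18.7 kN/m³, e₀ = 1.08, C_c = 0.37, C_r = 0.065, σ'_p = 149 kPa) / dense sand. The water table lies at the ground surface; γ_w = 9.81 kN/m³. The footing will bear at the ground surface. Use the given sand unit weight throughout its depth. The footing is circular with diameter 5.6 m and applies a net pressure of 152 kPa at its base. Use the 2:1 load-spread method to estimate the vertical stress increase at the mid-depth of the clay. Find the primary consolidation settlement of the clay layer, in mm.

S_c ≈ 41.3 mm

Mid-depth of clay below the ground surface: z = 3 + 5/2 = 5.5 m.
Total vertical stress at mid-clay: σ_v = 17.8×3 + 18.7×2.5 = 100.15 kPa.
Pore pressure: u = 9.81×(5.5 − 0) = 53.955 kPa.
Initial effective stress: σ'_0 = σ_v − u = 100.15 − 53.955 = 46.195 kPa.
Stress increase at mid-clay by the 2:1 spreading method:
Δσ ≈ qD²/(D+z)² = 152×5.6²/(5.6+5.5)² = 38.688 kPa
Final effective stress: σ'_f = 46.195 + 38.688 = 84.883 kPa.
σ'_f = 84.883 ≤ σ'_p = 149 kPa, so the clay remains overconsolidated and only the recompression index applies:
S_c = C_r·H/(1+e₀)·log₁₀(σ'_f/σ'_0) = 0.065×5/2.08×log₁₀(84.883/46.195)
    = 0.15625 × 0.26423 = 0.04129 m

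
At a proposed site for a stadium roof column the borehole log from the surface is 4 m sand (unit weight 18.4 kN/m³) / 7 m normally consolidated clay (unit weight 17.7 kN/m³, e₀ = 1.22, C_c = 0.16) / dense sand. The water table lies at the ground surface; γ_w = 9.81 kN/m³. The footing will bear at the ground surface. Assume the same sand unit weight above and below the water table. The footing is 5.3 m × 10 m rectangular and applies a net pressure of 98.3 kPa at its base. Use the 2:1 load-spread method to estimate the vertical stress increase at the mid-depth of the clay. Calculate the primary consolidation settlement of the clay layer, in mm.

Mid-depth of clay below the ground surface: z = 4 + 7/2 = 7.5 m.
Total vertical stress at mid-clay: σ_v = 18.4×4 + 17.7×3.5 = 135.55 kPa.
Pore pressure: u = 9.81×(7.5 − 0) = 73.575 kPa.
Initial effective stress: σ'_0 = σ_v − u = 135.55 − 73.575 = 61.975 kPa.
Stress increase at mid-clay by the 2:1 spreading method:
Δσ = qBL/((B+z)(L+z)) = 98.3×5.3×10/((5.3+7.5)(10+7.5)) = 23.258 kPa
Final effective stress: σ'_f = σ'_0 + Δσ = 61.975 + 23.258 = 85.233 kPa.
Normally consolidated clay, so the full stress increment lies on the virgin compression line:
S_c = C_c·H/(1+e₀)·log₁₀(σ'_f/σ'_0) = 0.16×7/(1+1.22)×log₁₀(85.233/61.975)
    = 0.5045 × 0.13839 = 0.06982 m

S_c ≈ 69.8 mm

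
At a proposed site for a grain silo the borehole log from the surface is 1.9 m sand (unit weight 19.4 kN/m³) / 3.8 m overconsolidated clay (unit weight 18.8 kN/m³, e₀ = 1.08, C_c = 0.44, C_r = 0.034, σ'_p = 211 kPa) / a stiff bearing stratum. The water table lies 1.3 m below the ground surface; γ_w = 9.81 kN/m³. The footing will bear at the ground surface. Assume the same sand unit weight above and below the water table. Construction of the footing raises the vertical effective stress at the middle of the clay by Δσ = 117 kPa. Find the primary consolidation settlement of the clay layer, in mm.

Mid-depth of clay below the ground surface: z = 1.9 + 3.8/2 = 3.8 m.
Total vertical stress at mid-clay: σ_v = 19.4×1.9 + 18.8×1.9 = 72.58 kPa.
Pore pressure: u = 9.81×(3.8 − 1.3) = 24.525 kPa.
Initial effective stress: σ'_0 = σ_v − u = 72.58 − 24.525 = 48.055 kPa.
Final effective stress: σ'_f = 48.055 + 117 = 165.06 kPa.
σ'_f = 165.06 ≤ σ'_p = 211 kPa, so the clay remains overconsolidated and only the recompression index applies:
S_c = C_r·H/(1+e₀)·log₁₀(σ'_f/σ'_0) = 0.034×3.8/2.08×log₁₀(165.06/48.055)
    = 0.062115 × 0.5359 = 0.03329 m

S_c ≈ 33.3 mm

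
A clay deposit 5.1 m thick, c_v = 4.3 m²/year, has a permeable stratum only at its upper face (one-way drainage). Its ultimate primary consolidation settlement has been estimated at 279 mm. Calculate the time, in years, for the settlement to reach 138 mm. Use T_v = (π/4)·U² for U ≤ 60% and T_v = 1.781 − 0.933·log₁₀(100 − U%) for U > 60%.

t ≈ 1.16 years

Drainage path length: H_d = H = 5.1 m (single drainage).
U = S(t)/S_ult = 138/279 = 0.4946.
U ≤ 60%: T_v = (π/4)·U² = (π/4)×0.49462² = 0.19215.
t = T_v·H_d²/c_v = 0.19215×5.1²/4.3 = 1.162 years.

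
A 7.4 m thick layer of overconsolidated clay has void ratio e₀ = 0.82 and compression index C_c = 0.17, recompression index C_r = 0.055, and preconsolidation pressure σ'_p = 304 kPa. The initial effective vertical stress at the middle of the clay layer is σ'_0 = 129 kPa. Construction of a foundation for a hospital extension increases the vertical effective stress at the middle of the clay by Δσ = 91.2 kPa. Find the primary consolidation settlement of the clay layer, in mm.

S_c ≈ 51.9 mm

Final effective stress: σ'_f = 129 + 91.2 = 220.2 kPa.
σ'_f = 220.2 ≤ σ'_p = 304 kPa, so the clay remains overconsolidated and only the recompression index applies:
S_c = C_r·H/(1+e₀)·log₁₀(σ'_f/σ'_0) = 0.055×7.4/1.82×log₁₀(220.2/129)
    = 0.22362 × 0.23223 = 0.05193 m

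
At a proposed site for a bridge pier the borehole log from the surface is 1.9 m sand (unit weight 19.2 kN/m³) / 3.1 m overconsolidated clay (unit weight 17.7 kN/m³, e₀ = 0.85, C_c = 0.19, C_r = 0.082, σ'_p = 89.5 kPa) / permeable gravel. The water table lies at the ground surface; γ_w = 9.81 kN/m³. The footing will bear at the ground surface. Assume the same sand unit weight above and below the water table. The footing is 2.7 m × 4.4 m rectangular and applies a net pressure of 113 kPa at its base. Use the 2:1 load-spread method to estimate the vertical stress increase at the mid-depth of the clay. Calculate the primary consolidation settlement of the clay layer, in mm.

Mid-depth of clay below the ground surface: z = 1.9 + 3.1/2 = 3.45 m.
Total vertical stress at mid-clay: σ_v = 19.2×1.9 + 17.7×1.55 = 63.915 kPa.
Pore pressure: u = 9.81×(3.45 − 0) = 33.845 kPa.
Initial effective stress: σ'_0 = σ_v − u = 63.915 − 33.845 = 30.07 kPa.
Stress increase at mid-clay by the 2:1 spreading method:
Δσ = qBL/((B+z)(L+z)) = 113×2.7×4.4/((2.7+3.45)(4.4+3.45)) = 27.807 kPa
Final effective stress: σ'_f = 30.07 + 27.807 = 57.877 kPa.
σ'_f = 57.877 ≤ σ'_p = 89.5 kPa, so the clay remains overconsolidated and only the recompression index applies:
S_c = C_r·H/(1+e₀)·log₁₀(σ'_f/σ'_0) = 0.082×3.1/1.85×log₁₀(57.877/30.07)
    = 0.13741 × 0.28437 = 0.03907 m

S_c ≈ 39.1 mm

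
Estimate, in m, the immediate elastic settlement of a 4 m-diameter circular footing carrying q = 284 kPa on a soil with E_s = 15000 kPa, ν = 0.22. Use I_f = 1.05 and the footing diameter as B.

Immediate (elastic) settlement: S_e = q·B·(1−ν²)/E_s · I_f.
S_e = 284 × 4 × (1 − 0.22²) / 15000 × 1.05
    = 284 × 4 × 0.9516 / 15000 × 1.05
    = 0.07567 m

S_e ≈ 0.0757 m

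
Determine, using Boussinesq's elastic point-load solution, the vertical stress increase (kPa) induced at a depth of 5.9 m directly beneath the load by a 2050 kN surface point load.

Boussinesq vertical stress below a point load on an elastic half-space:
Δσ_z = 3P/(2πz²) · [1 + (r/z)²]^(−5/2)
r/z = 0/5.9 = 0; [1+(r/z)²]^(−5/2) = 1.
Δσ_z = 3×2050/(2π×5.9²) × 1 = 28.118 × 1 = 28.12 kPa

Δσ_z ≈ 28.1 kPa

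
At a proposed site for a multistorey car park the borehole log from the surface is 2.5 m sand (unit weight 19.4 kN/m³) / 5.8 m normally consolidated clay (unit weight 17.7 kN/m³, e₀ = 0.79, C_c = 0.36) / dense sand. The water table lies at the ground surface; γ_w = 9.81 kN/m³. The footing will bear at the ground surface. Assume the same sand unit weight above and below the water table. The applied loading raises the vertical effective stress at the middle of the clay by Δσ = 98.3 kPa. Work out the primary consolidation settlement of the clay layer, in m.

Mid-depth of clay below the ground surface: z = 2.5 + 5.8/2 = 5.4 m.
Total vertical stress at mid-clay: σ_v = 19.4×2.5 + 17.7×2.9 = 99.83 kPa.
Pore pressure: u = 9.81×(5.4 − 0) = 52.974 kPa.
Initial effective stress: σ'_0 = σ_v − u = 99.83 − 52.974 = 46.856 kPa.
Final effective stress: σ'_f = σ'_0 + Δσ = 46.856 + 98.3 = 145.16 kPa.
Normally consolidated clay, so the full stress increment lies on the virgin compression line:
S_c = C_c·H/(1+e₀)·log₁₀(σ'_f/σ'_0) = 0.36×5.8/(1+0.79)×log₁₀(145.16/46.856)
    = 1.1665 × 0.49108 = 0.5728 m

S_c ≈ 0.573 m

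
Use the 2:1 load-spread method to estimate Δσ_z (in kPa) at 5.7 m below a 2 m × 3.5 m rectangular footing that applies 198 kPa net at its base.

By the 2:1 method the load spreads at 1 horizontal : 2 vertical, so at depth z the loaded area has grown by z in each plan dimension:
Δσ = qBL/((B+z)(L+z)) = 198×2×3.5/((2+5.7)(3.5+5.7)) = 19.565 kPa

Δσ_z ≈ 19.6 kPa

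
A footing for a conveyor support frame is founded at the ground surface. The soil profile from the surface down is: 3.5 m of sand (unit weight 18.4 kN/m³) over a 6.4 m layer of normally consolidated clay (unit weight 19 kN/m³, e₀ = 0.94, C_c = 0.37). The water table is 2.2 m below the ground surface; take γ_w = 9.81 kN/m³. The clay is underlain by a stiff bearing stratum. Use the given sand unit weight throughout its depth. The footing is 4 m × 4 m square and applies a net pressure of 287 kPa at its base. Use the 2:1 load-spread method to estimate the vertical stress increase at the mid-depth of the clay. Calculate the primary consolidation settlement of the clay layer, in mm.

Mid-depth of clay below the ground surface: z = 3.5 + 6.4/2 = 6.7 m.
Total vertical stress at mid-clay: σ_v = 18.4×3.5 + 19×3.2 = 125.2 kPa.
Pore pressure: u = 9.81×(6.7 − 2.2) = 44.145 kPa.
Initial effective stress: σ'_0 = σ_v − u = 125.2 − 44.145 = 81.055 kPa.
Stress increase at mid-clay by the 2:1 spreading method:
Δσ = qBL/((B+z)(L+z)) = 287×4×4/((4+6.7)(4+6.7)) = 40.108 kPa
Final effective stress: σ'_f = σ'_0 + Δσ = 81.055 + 40.108 = 121.16 kPa.
Normally consolidated clay, so the full stress increment lies on the virgin compression line:
S_c = C_c·H/(1+e₀)·log₁₀(σ'_f/σ'_0) = 0.37×6.4/(1+0.94)×log₁₀(121.16/81.055)
    = 1.2206 × 0.17458 = 0.2131 m

S_c ≈ 213 mm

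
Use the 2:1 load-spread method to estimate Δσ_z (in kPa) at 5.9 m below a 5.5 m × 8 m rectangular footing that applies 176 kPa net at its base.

Δσ_z ≈ 48.9 kPa

By the 2:1 method the load spreads at 1 horizontal : 2 vertical, so at depth z the loaded area has grown by z in each plan dimension:
Δσ = qBL/((B+z)(L+z)) = 176×5.5×8/((5.5+5.9)(8+5.9)) = 48.87 kPa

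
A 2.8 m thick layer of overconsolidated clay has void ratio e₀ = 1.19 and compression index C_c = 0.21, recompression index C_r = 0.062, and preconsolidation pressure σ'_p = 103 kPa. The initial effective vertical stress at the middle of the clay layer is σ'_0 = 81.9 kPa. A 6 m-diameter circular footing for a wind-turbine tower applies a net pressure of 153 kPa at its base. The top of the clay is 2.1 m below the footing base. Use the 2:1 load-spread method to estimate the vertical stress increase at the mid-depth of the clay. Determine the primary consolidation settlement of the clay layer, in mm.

Mid-depth of clay below the footing base: z = 2.1 + 2.8/2 = 3.5 m.
Stress increase at mid-clay by the 2:1 spreading method:
Δσ ≈ qD²/(D+z)² = 153×6²/(6+3.5)² = 61.03 kPa
Final effective stress: σ'_f = 81.9 + 61.03 = 142.93 kPa.
σ'_f = 142.93 > σ'_p = 103 kPa, so the stress path crosses the preconsolidation pressure — recompression up to σ'_p, then virgin compression beyond:
S_c = H/(1+e₀)·[C_r·log₁₀(σ'_p/σ'_0) + C_c·log₁₀(σ'_f/σ'_p)]
    = 2.8/2.19 × [0.062×log₁₀(103/81.9) + 0.21×log₁₀(142.93/103)]
    = 1.2785 × [0.0061723 + 0.02988] = 0.04609 m

S_c ≈ 46.1 mm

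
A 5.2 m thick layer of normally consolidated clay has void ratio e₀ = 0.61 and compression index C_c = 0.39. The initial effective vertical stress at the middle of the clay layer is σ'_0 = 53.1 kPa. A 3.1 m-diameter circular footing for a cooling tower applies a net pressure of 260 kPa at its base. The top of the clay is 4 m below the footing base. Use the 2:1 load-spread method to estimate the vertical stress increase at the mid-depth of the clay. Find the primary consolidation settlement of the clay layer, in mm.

S_c ≈ 222 mm

Mid-depth of clay below the footing base: z = 4 + 5.2/2 = 6.6 m.
Stress increase at mid-clay by the 2:1 spreading method:
Δσ ≈ qD²/(D+z)² = 260×3.1²/(3.1+6.6)² = 26.555 kPa
Final effective stress: σ'_f = σ'_0 + Δσ = 53.1 + 26.555 = 79.655 kPa.
Normally consolidated clay, so the full stress increment lies on the virgin compression line:
S_c = C_c·H/(1+e₀)·log₁₀(σ'_f/σ'_0) = 0.39×5.2/(1+0.61)×log₁₀(79.655/53.1)
    = 1.2596 × 0.17612 = 0.2218 m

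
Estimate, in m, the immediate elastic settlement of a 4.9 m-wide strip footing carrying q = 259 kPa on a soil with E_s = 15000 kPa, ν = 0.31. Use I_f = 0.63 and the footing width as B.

Immediate (elastic) settlement: S_e = q·B·(1−ν²)/E_s · I_f.
S_e = 259 × 4.9 × (1 − 0.31²) / 15000 × 0.63
    = 259 × 4.9 × 0.9039 / 15000 × 0.63
    = 0.04818 m

S_e ≈ 0.0482 m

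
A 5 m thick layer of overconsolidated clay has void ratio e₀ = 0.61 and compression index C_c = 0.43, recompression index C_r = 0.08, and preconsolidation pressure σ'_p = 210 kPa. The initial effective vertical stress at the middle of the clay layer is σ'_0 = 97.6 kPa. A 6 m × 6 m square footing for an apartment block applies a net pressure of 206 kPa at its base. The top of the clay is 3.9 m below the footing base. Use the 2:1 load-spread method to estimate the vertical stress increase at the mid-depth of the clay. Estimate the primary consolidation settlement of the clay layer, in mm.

S_c ≈ 43.3 mm

Mid-depth of clay below the footing base: z = 3.9 + 5/2 = 6.4 m.
Stress increase at mid-clay by the 2:1 spreading method:
Δσ = qBL/((B+z)(L+z)) = 206×6×6/((6+6.4)(6+6.4)) = 48.231 kPa
Final effective stress: σ'_f = 97.6 + 48.231 = 145.83 kPa.
σ'_f = 145.83 ≤ σ'_p = 210 kPa, so the clay remains overconsolidated and only the recompression index applies:
S_c = C_r·H/(1+e₀)·log₁₀(σ'_f/σ'_0) = 0.08×5/1.61×log₁₀(145.83/97.6)
    = 0.24845 × 0.1744 = 0.04333 m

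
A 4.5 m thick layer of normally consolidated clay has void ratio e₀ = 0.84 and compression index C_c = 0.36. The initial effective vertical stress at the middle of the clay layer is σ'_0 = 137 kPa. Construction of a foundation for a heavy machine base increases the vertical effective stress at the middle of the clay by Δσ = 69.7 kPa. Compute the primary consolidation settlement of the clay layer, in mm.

S_c ≈ 157 mm

Final effective stress: σ'_f = σ'_0 + Δσ = 137 + 69.7 = 206.7 kPa.
Normally consolidated clay, so the full stress increment lies on the virgin compression line:
S_c = C_c·H/(1+e₀)·log₁₀(σ'_f/σ'_0) = 0.36×4.5/(1+0.84)×log₁₀(206.7/137)
    = 0.88043 × 0.17862 = 0.1573 m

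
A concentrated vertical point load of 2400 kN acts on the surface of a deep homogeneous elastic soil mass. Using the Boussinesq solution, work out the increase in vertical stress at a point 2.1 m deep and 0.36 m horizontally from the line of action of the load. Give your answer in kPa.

Boussinesq vertical stress below a point load on an elastic half-space:
Δσ_z = 3P/(2πz²) · [1 + (r/z)²]^(−5/2)
r/z = 0.36/2.1 = 0.17143; [1+(r/z)²]^(−5/2) = 0.93015.
Δσ_z = 3×2400/(2π×2.1²) × 0.93015 = 259.84 × 0.93015 = 241.7 kPa

Δσ_z ≈ 242 kPa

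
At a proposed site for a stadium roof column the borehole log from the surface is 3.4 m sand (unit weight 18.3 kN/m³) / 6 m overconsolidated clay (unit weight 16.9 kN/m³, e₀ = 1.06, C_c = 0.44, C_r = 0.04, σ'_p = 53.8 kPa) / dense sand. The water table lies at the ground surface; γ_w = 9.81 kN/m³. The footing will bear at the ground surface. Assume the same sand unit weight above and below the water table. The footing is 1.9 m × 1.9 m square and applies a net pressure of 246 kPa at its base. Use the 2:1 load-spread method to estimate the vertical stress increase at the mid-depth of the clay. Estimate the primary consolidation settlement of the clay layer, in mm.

Mid-depth of clay below the ground surface: z = 3.4 + 6/2 = 6.4 m.
Total vertical stress at mid-clay: σ_v = 18.3×3.4 + 16.9×3 = 112.92 kPa.
Pore pressure: u = 9.81×(6.4 − 0) = 62.784 kPa.
Initial effective stress: σ'_0 = σ_v − u = 112.92 − 62.784 = 50.136 kPa.
Stress increase at mid-clay by the 2:1 spreading method:
Δσ = qBL/((B+z)(L+z)) = 246×1.9×1.9/((1.9+6.4)(1.9+6.4)) = 12.891 kPa
Final effective stress: σ'_f = 50.136 + 12.891 = 63.027 kPa.
σ'_f = 63.027 > σ'_p = 53.8 kPa, so the stress path crosses the preconsolidation pressure — recompression up to σ'_p, then virgin compression beyond:
S_c = H/(1+e₀)·[C_r·log₁₀(σ'_p/σ'_0) + C_c·log₁₀(σ'_f/σ'_p)]
    = 6/2.06 × [0.04×log₁₀(53.8/50.136) + 0.44×log₁₀(63.027/53.8)]
    = 2.9126 × [0.0012253 + 0.030248] = 0.09167 m

S_c ≈ 91.7 mm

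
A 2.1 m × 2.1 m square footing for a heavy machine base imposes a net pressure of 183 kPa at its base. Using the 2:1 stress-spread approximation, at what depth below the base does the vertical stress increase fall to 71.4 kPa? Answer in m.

z ≈ 1.26 m

2:1 spreading — at depth z the loaded area has grown by z in each plan dimension:
qB²/(B+z)² = Δσ_z ⇒ z = B(√(q/Δσ_z) − 1) = 2.1×(√(183/71.4) − 1) = 1.262 m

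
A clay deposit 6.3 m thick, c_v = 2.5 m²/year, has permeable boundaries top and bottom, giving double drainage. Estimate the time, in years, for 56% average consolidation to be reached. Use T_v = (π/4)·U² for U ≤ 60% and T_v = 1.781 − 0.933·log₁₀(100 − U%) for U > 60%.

Drainage path length: H_d = H/2 = 3.15 m (double drainage).
U ≤ 60%: T_v = (π/4)·U² = (π/4)×0.56² = 0.2463.
t = T_v·H_d²/c_v = 0.2463×3.15²/2.5 = 0.9776 years.

t ≈ 0.978 years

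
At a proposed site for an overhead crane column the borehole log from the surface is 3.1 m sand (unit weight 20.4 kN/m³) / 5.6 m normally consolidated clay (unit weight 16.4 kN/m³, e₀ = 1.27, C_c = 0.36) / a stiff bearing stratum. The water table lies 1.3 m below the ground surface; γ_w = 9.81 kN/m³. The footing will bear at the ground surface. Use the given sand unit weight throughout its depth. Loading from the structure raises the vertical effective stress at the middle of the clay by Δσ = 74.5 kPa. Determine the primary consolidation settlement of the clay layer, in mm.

Mid-depth of clay below the ground surface: z = 3.1 + 5.6/2 = 5.9 m.
Total vertical stress at mid-clay: σ_v = 20.4×3.1 + 16.4×2.8 = 109.16 kPa.
Pore pressure: u = 9.81×(5.9 − 1.3) = 45.126 kPa.
Initial effective stress: σ'_0 = σ_v − u = 109.16 − 45.126 = 64.034 kPa.
Final effective stress: σ'_f = σ'_0 + Δσ = 64.034 + 74.5 = 138.53 kPa.
Normally consolidated clay, so the full stress increment lies on the virgin compression line:
S_c = C_c·H/(1+e₀)·log₁₀(σ'_f/σ'_0) = 0.36×5.6/(1+1.27)×log₁₀(138.53/64.034)
    = 0.88811 × 0.33513 = 0.2976 m

S_c ≈ 298 mm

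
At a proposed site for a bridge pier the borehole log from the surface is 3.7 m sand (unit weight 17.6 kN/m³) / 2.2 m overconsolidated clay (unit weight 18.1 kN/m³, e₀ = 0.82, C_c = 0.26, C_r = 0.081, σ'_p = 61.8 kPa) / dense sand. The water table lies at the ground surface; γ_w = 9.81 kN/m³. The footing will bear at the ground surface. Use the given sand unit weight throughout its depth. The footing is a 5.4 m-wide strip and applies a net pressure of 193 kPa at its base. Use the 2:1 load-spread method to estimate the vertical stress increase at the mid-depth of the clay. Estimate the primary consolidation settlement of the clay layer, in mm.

S_c ≈ 132 mm

Mid-depth of clay below the ground surface: z = 3.7 + 2.2/2 = 4.8 m.
Total vertical stress at mid-clay: σ_v = 17.6×3.7 + 18.1×1.1 = 85.03 kPa.
Pore pressure: u = 9.81×(4.8 − 0) = 47.088 kPa.
Initial effective stress: σ'_0 = σ_v − u = 85.03 − 47.088 = 37.942 kPa.
Stress increase at mid-clay by the 2:1 spreading method:
Δσ = qB/(B+z) = 193×5.4/(5.4+4.8) = 102.18 kPa
Final effective stress: σ'_f = 37.942 + 102.18 = 140.12 kPa.
σ'_f = 140.12 > σ'_p = 61.8 kPa, so the stress path crosses the preconsolidation pressure — recompression up to σ'_p, then virgin compression beyond:
S_c = H/(1+e₀)·[C_r·log₁₀(σ'_p/σ'_0) + C_c·log₁₀(σ'_f/σ'_p)]
    = 2.2/1.82 × [0.081×log₁₀(61.8/37.942) + 0.26×log₁₀(140.12/61.8)]
    = 1.2088 × [0.017161 + 0.092433] = 0.1325 m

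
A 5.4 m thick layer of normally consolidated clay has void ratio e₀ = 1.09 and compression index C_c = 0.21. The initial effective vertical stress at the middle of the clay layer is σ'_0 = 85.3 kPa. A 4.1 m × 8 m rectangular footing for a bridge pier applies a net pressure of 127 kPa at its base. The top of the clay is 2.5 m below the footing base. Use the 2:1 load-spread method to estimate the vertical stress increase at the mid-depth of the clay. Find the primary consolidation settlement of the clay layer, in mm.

Mid-depth of clay below the footing base: z = 2.5 + 5.4/2 = 5.2 m.
Stress increase at mid-clay by the 2:1 spreading method:
Δσ = qBL/((B+z)(L+z)) = 127×4.1×8/((4.1+5.2)(8+5.2)) = 33.933 kPa
Final effective stress: σ'_f = σ'_0 + Δσ = 85.3 + 33.933 = 119.23 kPa.
Normally consolidated clay, so the full stress increment lies on the virgin compression line:
S_c = C_c·H/(1+e₀)·log₁₀(σ'_f/σ'_0) = 0.21×5.4/(1+1.09)×log₁₀(119.23/85.3)
    = 0.54258 × 0.14544 = 0.07891 m

S_c ≈ 78.9 mm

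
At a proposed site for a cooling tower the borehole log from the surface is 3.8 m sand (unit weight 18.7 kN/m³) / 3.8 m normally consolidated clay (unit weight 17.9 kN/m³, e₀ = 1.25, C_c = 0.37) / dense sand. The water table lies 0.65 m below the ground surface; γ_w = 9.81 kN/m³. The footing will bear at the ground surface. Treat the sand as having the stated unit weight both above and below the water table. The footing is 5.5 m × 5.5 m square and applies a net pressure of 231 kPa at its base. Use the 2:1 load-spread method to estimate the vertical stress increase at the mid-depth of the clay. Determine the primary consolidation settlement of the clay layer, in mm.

Mid-depth of clay below the ground surface: z = 3.8 + 3.8/2 = 5.7 m.
Total vertical stress at mid-clay: σ_v = 18.7×3.8 + 17.9×1.9 = 105.07 kPa.
Pore pressure: u = 9.81×(5.7 − 0.65) = 49.541 kPa.
Initial effective stress: σ'_0 = σ_v − u = 105.07 − 49.541 = 55.529 kPa.
Stress increase at mid-clay by the 2:1 spreading method:
Δσ = qBL/((B+z)(L+z)) = 231×5.5×5.5/((5.5+5.7)(5.5+5.7)) = 55.706 kPa
Final effective stress: σ'_f = σ'_0 + Δσ = 55.529 + 55.706 = 111.24 kPa.
Normally consolidated clay, so the full stress increment lies on the virgin compression line:
S_c = C_c·H/(1+e₀)·log₁₀(σ'_f/σ'_0) = 0.37×3.8/(1+1.25)×log₁₀(111.24/55.529)
    = 0.62489 × 0.30174 = 0.1886 m

S_c ≈ 189 mm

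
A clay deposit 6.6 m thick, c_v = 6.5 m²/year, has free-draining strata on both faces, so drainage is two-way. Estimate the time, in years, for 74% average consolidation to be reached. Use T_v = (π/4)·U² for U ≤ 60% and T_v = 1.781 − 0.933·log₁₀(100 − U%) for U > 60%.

Drainage path length: H_d = H/2 = 3.3 m (double drainage).
U > 60%: T_v = 1.781 − 0.933·log₁₀(100 − 74) = 0.46083.
t = T_v·H_d²/c_v = 0.46083×3.3²/6.5 = 0.7721 years.

t ≈ 0.772 years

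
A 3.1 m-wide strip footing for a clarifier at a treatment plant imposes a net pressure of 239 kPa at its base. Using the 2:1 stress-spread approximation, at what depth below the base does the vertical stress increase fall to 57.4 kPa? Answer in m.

z ≈ 9.81 m

2:1 spreading — at depth z the loaded area has grown by z in each plan dimension:
qB/(B+z) = Δσ_z ⇒ z = qB/Δσ_z − B = 239×3.1/57.4 − 3.1 = 9.808 m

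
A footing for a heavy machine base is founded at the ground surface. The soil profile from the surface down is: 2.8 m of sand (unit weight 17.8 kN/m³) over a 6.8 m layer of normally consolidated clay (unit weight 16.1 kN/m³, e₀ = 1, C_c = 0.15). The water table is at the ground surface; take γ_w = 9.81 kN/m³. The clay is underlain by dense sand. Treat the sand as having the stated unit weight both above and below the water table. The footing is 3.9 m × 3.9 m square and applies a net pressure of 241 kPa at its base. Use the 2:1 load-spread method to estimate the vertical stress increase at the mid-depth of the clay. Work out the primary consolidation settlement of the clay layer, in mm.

S_c ≈ 133 mm

Mid-depth of clay below the ground surface: z = 2.8 + 6.8/2 = 6.2 m.
Total vertical stress at mid-clay: σ_v = 17.8×2.8 + 16.1×3.4 = 104.58 kPa.
Pore pressure: u = 9.81×(6.2 − 0) = 60.822 kPa.
Initial effective stress: σ'_0 = σ_v − u = 104.58 − 60.822 = 43.758 kPa.
Stress increase at mid-clay by the 2:1 spreading method:
Δσ = qBL/((B+z)(L+z)) = 241×3.9×3.9/((3.9+6.2)(3.9+6.2)) = 35.934 kPa
Final effective stress: σ'_f = σ'_0 + Δσ = 43.758 + 35.934 = 79.692 kPa.
Normally consolidated clay, so the full stress increment lies on the virgin compression line:
S_c = C_c·H/(1+e₀)·log₁₀(σ'_f/σ'_0) = 0.15×6.8/(1+1)×log₁₀(79.692/43.758)
    = 0.51 × 0.26036 = 0.1328 m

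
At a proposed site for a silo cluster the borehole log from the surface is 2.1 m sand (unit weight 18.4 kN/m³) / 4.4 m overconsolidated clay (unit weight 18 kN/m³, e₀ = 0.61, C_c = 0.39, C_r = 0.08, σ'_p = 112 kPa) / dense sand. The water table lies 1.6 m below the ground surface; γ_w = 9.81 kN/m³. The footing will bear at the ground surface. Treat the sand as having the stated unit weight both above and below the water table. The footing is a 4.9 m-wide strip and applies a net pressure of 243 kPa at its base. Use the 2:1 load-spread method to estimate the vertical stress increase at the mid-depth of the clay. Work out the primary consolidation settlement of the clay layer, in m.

S_c ≈ 0.296 m

Mid-depth of clay below the ground surface: z = 2.1 + 4.4/2 = 4.3 m.
Total vertical stress at mid-clay: σ_v = 18.4×2.1 + 18×2.2 = 78.24 kPa.
Pore pressure: u = 9.81×(4.3 − 1.6) = 26.487 kPa.
Initial effective stress: σ'_0 = σ_v − u = 78.24 − 26.487 = 51.753 kPa.
Stress increase at mid-clay by the 2:1 spreading method:
Δσ = qB/(B+z) = 243×4.9/(4.9+4.3) = 129.42 kPa
Final effective stress: σ'_f = 51.753 + 129.42 = 181.17 kPa.
σ'_f = 181.17 > σ'_p = 112 kPa, so the stress path crosses the preconsolidation pressure — recompression up to σ'_p, then virgin compression beyond:
S_c = H/(1+e₀)·[C_r·log₁₀(σ'_p/σ'_0) + C_c·log₁₀(σ'_f/σ'_p)]
    = 4.4/1.61 × [0.08×log₁₀(112/51.753) + 0.39×log₁₀(181.17/112)]
    = 2.7329 × [0.026823 + 0.081459] = 0.2959 m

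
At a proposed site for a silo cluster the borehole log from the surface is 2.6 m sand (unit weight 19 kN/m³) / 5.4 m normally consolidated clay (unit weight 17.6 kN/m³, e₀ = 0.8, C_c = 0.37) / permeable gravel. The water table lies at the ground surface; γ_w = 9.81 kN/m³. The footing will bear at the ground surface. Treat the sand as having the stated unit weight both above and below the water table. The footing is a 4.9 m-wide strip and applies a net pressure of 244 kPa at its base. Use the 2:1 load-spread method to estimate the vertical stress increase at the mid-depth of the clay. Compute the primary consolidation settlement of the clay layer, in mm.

S_c ≈ 619 mm

Mid-depth of clay below the ground surface: z = 2.6 + 5.4/2 = 5.3 m.
Total vertical stress at mid-clay: σ_v = 19×2.6 + 17.6×2.7 = 96.92 kPa.
Pore pressure: u = 9.81×(5.3 − 0) = 51.993 kPa.
Initial effective stress: σ'_0 = σ_v − u = 96.92 − 51.993 = 44.927 kPa.
Stress increase at mid-clay by the 2:1 spreading method:
Δσ = qB/(B+z) = 244×4.9/(4.9+5.3) = 117.22 kPa
Final effective stress: σ'_f = σ'_0 + Δσ = 44.927 + 117.22 = 162.15 kPa.
Normally consolidated clay, so the full stress increment lies on the virgin compression line:
S_c = C_c·H/(1+e₀)·log₁₀(σ'_f/σ'_0) = 0.37×5.4/(1+0.8)×log₁₀(162.15/44.927)
    = 1.11 × 0.55741 = 0.6187 m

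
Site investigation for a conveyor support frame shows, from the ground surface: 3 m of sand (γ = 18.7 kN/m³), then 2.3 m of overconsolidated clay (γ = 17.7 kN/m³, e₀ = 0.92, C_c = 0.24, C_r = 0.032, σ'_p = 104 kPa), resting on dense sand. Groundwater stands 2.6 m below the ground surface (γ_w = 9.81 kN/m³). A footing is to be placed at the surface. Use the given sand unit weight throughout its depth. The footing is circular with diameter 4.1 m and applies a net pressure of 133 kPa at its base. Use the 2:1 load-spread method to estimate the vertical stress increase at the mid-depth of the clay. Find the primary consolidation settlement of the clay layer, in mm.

Mid-depth of clay below the ground surface: z = 3 + 2.3/2 = 4.15 m.
Total vertical stress at mid-clay: σ_v = 18.7×3 + 17.7×1.15 = 76.455 kPa.
Pore pressure: u = 9.81×(4.15 − 2.6) = 15.206 kPa.
Initial effective stress: σ'_0 = σ_v − u = 76.455 − 15.206 = 61.249 kPa.
Stress increase at mid-clay by the 2:1 spreading method:
Δσ ≈ qD²/(D+z)² = 133×4.1²/(4.1+4.15)² = 32.848 kPa
Final effective stress: σ'_f = 61.249 + 32.848 = 94.097 kPa.
σ'_f = 94.097 ≤ σ'_p = 104 kPa, so the clay remains overconsolidated and only the recompression index applies:
S_c = C_r·H/(1+e₀)·log₁₀(σ'_f/σ'_0) = 0.032×2.3/1.92×log₁₀(94.097/61.249)
    = 0.038333 × 0.18648 = 0.007148 m

S_c ≈ 7.15 mm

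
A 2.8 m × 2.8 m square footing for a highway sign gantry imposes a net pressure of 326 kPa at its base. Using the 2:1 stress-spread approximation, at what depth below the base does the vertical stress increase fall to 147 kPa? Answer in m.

z ≈ 1.37 m

2:1 spreading — at depth z the loaded area has grown by z in each plan dimension:
qB²/(B+z)² = Δσ_z ⇒ z = B(√(q/Δσ_z) − 1) = 2.8×(√(326/147) − 1) = 1.37 m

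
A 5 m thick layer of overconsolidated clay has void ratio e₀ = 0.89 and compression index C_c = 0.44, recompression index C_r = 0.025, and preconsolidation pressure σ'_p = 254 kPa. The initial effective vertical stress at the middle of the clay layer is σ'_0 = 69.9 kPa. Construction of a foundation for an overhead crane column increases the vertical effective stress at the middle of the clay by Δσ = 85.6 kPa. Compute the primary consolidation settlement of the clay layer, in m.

S_c ≈ 0.023 m

Final effective stress: σ'_f = 69.9 + 85.6 = 155.5 kPa.
σ'_f = 155.5 ≤ σ'_p = 254 kPa, so the clay remains overconsolidated and only the recompression index applies:
S_c = C_r·H/(1+e₀)·log₁₀(σ'_f/σ'_0) = 0.025×5/1.89×log₁₀(155.5/69.9)
    = 0.066138 × 0.34725 = 0.02297 m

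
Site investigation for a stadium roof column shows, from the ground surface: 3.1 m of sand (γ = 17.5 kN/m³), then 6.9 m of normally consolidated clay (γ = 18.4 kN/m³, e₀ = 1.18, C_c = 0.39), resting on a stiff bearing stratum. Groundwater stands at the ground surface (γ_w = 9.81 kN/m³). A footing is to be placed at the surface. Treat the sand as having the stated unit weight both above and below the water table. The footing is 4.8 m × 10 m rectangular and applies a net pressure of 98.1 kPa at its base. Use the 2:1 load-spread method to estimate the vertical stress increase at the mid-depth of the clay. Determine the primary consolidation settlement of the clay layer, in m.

Mid-depth of clay below the ground surface: z = 3.1 + 6.9/2 = 6.55 m.
Total vertical stress at mid-clay: σ_v = 17.5×3.1 + 18.4×3.45 = 117.73 kPa.
Pore pressure: u = 9.81×(6.55 − 0) = 64.255 kPa.
Initial effective stress: σ'_0 = σ_v − u = 117.73 − 64.255 = 53.475 kPa.
Stress increase at mid-clay by the 2:1 spreading method:
Δσ = qBL/((B+z)(L+z)) = 98.1×4.8×10/((4.8+6.55)(10+6.55)) = 25.068 kPa
Final effective stress: σ'_f = σ'_0 + Δσ = 53.475 + 25.068 = 78.543 kPa.
Normally consolidated clay, so the full stress increment lies on the virgin compression line:
S_c = C_c·H/(1+e₀)·log₁₀(σ'_f/σ'_0) = 0.39×6.9/(1+1.18)×log₁₀(78.543/53.475)
    = 1.2344 × 0.16696 = 0.2061 m

S_c ≈ 0.206 m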